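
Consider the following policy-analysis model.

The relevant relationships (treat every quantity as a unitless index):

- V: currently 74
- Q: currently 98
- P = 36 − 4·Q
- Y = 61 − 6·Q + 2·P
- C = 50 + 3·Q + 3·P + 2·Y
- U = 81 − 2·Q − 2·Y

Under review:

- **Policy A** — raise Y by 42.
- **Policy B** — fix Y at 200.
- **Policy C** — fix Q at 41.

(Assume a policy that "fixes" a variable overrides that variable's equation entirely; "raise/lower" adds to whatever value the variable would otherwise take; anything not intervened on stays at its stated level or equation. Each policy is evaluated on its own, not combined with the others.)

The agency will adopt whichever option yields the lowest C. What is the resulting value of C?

-3118

Policy A (Y + 42):
  Q = 98
  P = 36 − 4·98 = -356
  Y = 61 − 6·98 + 2·(-356) (+42 from intervention) = -1197
  C = 50 + 3·98 + 3·(-356) + 2·(-1197) = -3118
Policy B (Y := 200):
  Q = 98
  P = 36 − 4·98 = -356
  Y = 200
  C = 50 + 3·98 + 3·(-356) + 2·200 = -324
Policy C (Q := 41):
  Q = 41
  P = 36 − 4·41 = -128
  Y = 61 − 6·41 + 2·(-128) = -441
  C = 50 + 3·41 + 3·(-128) + 2·(-441) = -1093
Comparing — Policy A: C=-3118, Policy B: C=-324, Policy C: C=-1093. Lowest is -3118 (Policy A).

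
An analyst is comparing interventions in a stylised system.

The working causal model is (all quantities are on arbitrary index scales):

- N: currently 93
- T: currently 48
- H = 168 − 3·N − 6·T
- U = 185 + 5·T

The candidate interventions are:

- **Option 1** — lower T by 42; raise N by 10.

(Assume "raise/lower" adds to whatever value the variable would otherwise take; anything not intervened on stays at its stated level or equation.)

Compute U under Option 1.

215

Option 1 (T − 42, N + 10):
  T = 48 − 42 = 6
  U = 185 + 5·6 = 215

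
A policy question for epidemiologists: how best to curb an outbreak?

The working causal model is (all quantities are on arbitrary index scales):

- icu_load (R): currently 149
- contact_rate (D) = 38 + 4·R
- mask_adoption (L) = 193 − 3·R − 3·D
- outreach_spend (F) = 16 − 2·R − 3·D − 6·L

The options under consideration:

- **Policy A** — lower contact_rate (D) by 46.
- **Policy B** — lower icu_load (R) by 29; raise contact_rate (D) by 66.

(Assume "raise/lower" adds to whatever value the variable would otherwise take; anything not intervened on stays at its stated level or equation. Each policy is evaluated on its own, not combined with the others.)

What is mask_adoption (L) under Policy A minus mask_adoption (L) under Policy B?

-99

Policy A (D − 46):
  R = 149
  D = 38 + 4·149 (−46 from intervention) = 588
  L = 193 − 3·149 − 3·588 = -2018
Policy B (R − 29, D + 66):
  R = 149 − 29 = 120
  D = 38 + 4·120 (+66 from intervention) = 584
  L = 193 − 3·120 − 3·584 = -1919
L: -2018 − (-1919) = -99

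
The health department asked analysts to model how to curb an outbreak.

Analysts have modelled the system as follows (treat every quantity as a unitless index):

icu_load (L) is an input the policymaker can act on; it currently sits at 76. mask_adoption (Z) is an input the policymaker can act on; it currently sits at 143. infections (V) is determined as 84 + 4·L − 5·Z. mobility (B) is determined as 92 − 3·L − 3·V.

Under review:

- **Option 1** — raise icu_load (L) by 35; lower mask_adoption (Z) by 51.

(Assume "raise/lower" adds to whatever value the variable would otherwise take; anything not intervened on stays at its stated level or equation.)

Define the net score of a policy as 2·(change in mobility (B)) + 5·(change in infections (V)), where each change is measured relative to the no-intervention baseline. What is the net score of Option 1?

-605

Baseline:
  L = 76
  Z = 143
  V = 84 + 4·76 − 5·143 = -327
  B = 92 − 3·76 − 3·(-327) = 845
Option 1 (L + 35, Z − 51):
  L = 76 + 35 = 111
  Z = 143 − 51 = 92
  V = 84 + 4·111 − 5·92 = 68
  B = 92 − 3·111 − 3·68 = -445
ΔB = -445 − 845 = -1290; ΔV = 68 − (-327) = 395
Score = 2·(-1290) + 5·395 = -605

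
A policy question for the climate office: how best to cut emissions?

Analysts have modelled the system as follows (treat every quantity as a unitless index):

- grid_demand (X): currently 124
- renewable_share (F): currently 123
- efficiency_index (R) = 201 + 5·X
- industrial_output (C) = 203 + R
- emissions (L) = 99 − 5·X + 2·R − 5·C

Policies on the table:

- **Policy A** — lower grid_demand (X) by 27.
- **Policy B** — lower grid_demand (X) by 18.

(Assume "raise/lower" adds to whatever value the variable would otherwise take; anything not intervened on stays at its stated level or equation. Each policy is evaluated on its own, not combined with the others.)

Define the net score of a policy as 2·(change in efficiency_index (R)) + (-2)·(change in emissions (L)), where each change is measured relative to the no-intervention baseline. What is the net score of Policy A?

Baseline:
  X = 124
  R = 201 + 5·124 = 821
  C = 203 + 821 = 1024
  L = 99 − 5·124 + 2·821 − 5·1024 = -3999
Policy A (X − 27):
  X = 124 − 27 = 97
  R = 201 + 5·97 = 686
  C = 203 + 686 = 889
  L = 99 − 5·97 + 2·686 − 5·889 = -3459
ΔR = 686 − 821 = -135; ΔL = -3459 − (-3999) = 540
Score = 2·(-135) + (-2)·540 = -1350

-1350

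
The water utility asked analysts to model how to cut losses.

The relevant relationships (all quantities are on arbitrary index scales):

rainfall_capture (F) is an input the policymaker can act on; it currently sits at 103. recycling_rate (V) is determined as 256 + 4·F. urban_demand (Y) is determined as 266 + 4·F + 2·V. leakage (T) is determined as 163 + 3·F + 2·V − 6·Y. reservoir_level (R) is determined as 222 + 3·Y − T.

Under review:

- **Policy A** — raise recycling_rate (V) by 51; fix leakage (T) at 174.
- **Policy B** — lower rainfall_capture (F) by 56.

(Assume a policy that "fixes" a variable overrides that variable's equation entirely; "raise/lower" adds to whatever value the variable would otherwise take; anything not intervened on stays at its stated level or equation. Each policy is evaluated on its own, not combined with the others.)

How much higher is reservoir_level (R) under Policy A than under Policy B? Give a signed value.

-4712

Policy A (V + 51, T := 174):
  F = 103
  V = 256 + 4·103 (+51 from intervention) = 719
  Y = 266 + 4·103 + 2·719 = 2116
  T = 174
  R = 222 + 3·2116 − 174 = 6396
Policy B (F − 56):
  F = 103 − 56 = 47
  V = 256 + 4·47 = 444
  Y = 266 + 4·47 + 2·444 = 1342
  T = 163 + 3·47 + 2·444 − 6·1342 = -6860
  R = 222 + 3·1342 − (-6860) = 11108
R: 6396 − 11108 = -4712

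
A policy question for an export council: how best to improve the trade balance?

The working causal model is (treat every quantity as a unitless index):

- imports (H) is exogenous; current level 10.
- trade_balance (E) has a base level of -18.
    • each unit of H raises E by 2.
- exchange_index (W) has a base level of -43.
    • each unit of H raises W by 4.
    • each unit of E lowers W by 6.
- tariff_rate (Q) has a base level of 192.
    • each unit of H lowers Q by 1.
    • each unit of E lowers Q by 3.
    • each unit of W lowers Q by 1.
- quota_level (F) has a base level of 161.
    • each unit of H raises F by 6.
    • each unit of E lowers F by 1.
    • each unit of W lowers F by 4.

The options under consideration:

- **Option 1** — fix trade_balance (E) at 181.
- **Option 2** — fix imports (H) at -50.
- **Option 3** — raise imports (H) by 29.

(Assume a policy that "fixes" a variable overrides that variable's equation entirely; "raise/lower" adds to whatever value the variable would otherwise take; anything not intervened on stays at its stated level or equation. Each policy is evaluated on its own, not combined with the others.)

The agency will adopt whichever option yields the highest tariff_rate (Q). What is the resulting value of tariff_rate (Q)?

728

Option 1 (E := 181):
  H = 10
  E = 181
  W = -43 + 4·10 − 6·181 = -1089
  Q = 192 − 10 − 3·181 − (-1089) = 728
Option 2 (H := -50):
  H = -50
  E = -18 + 2·(-50) = -118
  W = -43 + 4·(-50) − 6·(-118) = 465
  Q = 192 − (-50) − 3·(-118) − 465 = 131
Option 3 (H + 29):
  H = 10 + 29 = 39
  E = -18 + 2·39 = 60
  W = -43 + 4·39 − 6·60 = -247
  Q = 192 − 39 − 3·60 − (-247) = 220
Comparing — Option 1: Q=728, Option 2: Q=131, Option 3: Q=220. Highest is 728 (Option 1).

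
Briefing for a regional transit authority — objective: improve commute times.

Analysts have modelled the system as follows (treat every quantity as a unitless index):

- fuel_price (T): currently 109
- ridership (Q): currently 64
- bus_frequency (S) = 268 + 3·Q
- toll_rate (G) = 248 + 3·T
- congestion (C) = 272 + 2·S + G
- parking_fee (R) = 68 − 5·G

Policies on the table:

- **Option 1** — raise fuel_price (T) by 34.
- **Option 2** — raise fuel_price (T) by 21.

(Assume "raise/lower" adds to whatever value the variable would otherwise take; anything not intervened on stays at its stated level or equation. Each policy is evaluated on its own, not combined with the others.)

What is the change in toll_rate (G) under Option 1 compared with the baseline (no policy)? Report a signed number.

Baseline:
  T = 109
  G = 248 + 3·109 = 575
Option 1 (T + 34):
  T = 109 + 34 = 143
  G = 248 + 3·143 = 677
Change in G: 677 − 575 = 102

102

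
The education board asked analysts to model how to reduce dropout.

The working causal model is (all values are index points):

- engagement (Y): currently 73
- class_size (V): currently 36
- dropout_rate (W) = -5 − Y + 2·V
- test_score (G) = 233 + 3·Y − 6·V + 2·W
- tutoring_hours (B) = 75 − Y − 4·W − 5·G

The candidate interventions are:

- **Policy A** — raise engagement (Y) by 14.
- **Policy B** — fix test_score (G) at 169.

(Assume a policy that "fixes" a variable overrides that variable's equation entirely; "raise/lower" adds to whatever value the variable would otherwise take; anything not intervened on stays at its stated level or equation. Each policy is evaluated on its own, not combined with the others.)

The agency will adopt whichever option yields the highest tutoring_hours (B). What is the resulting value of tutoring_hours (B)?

-819

Policy A (Y + 14):
  Y = 73 + 14 = 87
  V = 36
  W = -5 − 87 + 2·36 = -20
  G = 233 + 3·87 − 6·36 + 2·(-20) = 238
  B = 75 − 87 − 4·(-20) − 5·238 = -1122
Policy B (G := 169):
  Y = 73
  V = 36
  W = -5 − 73 + 2·36 = -6
  G = 169
  B = 75 − 73 − 4·(-6) − 5·169 = -819
Comparing — Policy A: B=-1122, Policy B: B=-819. Highest is -819 (Policy B).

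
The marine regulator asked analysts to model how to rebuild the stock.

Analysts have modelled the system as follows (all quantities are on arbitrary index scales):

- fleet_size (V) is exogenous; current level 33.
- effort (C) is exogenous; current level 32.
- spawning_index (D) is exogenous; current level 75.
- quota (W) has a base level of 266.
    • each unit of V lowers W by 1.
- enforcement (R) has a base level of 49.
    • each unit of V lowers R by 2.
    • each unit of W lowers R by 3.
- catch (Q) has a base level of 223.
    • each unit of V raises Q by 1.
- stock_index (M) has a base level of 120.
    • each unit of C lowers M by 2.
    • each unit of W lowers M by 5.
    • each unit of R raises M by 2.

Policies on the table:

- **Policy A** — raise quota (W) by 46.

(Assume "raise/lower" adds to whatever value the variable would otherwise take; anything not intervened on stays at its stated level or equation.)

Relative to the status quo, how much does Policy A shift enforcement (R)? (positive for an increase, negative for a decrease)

Baseline:
  V = 33
  W = 266 − 33 = 233
  R = 49 − 2·33 − 3·233 = -716
Policy A (W + 46):
  V = 33
  W = 266 − 33 (+46 from intervention) = 279
  R = 49 − 2·33 − 3·279 = -854
Change in R: -854 − (-716) = -138

-138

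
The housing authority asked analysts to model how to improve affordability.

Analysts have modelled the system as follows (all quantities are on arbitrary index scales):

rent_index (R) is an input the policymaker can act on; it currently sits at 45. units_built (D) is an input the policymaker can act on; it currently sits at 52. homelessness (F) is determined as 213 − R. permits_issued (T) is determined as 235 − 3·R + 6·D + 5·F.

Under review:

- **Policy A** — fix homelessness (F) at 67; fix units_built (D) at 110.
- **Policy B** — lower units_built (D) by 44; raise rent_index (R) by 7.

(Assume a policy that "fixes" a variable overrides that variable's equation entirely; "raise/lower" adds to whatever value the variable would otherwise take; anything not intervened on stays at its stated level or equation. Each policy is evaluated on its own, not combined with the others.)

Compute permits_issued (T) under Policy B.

932

Policy B (D − 44, R + 7):
  R = 45 + 7 = 52
  D = 52 − 44 = 8
  F = 213 − 52 = 161
  T = 235 − 3·52 + 6·8 + 5·161 = 932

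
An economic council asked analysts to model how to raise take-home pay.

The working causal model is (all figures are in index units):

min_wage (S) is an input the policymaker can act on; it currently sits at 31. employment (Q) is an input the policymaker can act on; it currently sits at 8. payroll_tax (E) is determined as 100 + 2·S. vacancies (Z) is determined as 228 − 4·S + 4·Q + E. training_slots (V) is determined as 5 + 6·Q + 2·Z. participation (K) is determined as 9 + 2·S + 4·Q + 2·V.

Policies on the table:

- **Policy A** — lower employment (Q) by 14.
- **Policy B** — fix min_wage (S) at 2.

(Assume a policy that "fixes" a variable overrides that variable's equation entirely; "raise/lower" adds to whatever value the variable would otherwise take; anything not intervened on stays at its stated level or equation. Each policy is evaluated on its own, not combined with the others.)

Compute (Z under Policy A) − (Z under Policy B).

-114

Policy A (Q − 14):
  S = 31
  Q = 8 − 14 = -6
  E = 100 + 2·31 = 162
  Z = 228 − 4·31 + 4·(-6) + 162 = 242
Policy B (S := 2):
  S = 2
  Q = 8
  E = 100 + 2·2 = 104
  Z = 228 − 4·2 + 4·8 + 104 = 356
Z: 242 − 356 = -114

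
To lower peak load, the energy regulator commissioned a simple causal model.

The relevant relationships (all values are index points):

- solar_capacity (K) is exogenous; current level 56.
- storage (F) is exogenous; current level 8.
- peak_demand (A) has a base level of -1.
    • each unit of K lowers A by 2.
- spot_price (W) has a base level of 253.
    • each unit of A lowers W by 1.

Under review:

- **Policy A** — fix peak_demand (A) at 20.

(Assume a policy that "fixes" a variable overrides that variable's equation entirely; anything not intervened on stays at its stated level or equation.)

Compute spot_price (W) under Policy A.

233

Policy A (A := 20):
  K = 56
  A = 20
  W = 253 − 20 = 233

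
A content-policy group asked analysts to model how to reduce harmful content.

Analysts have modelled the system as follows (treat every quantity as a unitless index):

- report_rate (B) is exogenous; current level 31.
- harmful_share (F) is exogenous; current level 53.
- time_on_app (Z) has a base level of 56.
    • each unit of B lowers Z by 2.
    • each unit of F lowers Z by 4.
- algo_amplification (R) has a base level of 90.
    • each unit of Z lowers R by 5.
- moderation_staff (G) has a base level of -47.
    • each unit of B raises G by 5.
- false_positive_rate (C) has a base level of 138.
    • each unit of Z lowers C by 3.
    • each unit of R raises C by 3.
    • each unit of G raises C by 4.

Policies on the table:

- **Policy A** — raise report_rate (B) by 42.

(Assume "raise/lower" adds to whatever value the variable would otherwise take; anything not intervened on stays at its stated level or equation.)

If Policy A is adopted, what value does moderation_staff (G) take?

318

Policy A (B + 42):
  B = 31 + 42 = 73
  G = -47 + 5·73 = 318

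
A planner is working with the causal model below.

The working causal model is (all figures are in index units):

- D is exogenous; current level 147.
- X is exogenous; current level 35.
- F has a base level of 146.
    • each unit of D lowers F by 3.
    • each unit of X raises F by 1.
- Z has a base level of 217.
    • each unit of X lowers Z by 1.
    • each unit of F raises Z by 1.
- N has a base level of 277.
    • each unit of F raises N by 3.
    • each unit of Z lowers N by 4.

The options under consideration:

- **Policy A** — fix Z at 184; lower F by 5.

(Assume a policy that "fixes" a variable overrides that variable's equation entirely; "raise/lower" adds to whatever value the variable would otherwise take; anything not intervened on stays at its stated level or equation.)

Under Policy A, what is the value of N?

Policy A (Z := 184, F − 5):
  D = 147
  X = 35
  F = 146 − 3·147 + 35 (−5 from intervention) = -265
  Z = 184
  N = 277 + 3·(-265) − 4·184 = -1254

-1254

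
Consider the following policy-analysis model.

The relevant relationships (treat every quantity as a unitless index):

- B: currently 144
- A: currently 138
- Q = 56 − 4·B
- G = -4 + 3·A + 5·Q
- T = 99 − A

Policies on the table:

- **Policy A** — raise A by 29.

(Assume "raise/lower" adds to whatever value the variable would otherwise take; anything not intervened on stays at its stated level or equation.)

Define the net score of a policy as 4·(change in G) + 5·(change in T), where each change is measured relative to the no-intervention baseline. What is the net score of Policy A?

203

Baseline:
  B = 144
  A = 138
  Q = 56 − 4·144 = -520
  G = -4 + 3·138 + 5·(-520) = -2190
  T = 99 − 138 = -39
Policy A (A + 29):
  B = 144
  A = 138 + 29 = 167
  Q = 56 − 4·144 = -520
  G = -4 + 3·167 + 5·(-520) = -2103
  T = 99 − 167 = -68
ΔG = -2103 − (-2190) = 87; ΔT = -68 − (-39) = -29
Score = 4·87 + 5·(-29) = 203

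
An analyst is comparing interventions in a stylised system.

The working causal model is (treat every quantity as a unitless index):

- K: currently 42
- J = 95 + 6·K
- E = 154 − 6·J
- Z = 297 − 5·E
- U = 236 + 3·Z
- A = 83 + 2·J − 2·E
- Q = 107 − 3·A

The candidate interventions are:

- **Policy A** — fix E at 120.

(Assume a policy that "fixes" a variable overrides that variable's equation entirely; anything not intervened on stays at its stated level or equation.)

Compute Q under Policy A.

Policy A (E := 120):
  K = 42
  J = 95 + 6·42 = 347
  E = 120
  A = 83 + 2·347 − 2·120 = 537
  Q = 107 − 3·537 = -1504

-1504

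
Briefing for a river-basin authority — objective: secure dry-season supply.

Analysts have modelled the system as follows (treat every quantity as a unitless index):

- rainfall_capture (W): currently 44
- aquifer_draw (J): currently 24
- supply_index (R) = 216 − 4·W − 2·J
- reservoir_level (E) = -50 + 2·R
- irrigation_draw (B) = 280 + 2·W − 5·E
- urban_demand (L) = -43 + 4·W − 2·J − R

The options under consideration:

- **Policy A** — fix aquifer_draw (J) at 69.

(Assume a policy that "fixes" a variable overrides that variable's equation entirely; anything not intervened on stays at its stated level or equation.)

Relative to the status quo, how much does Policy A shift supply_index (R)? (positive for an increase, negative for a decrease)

-90

Baseline:
  W = 44
  J = 24
  R = 216 − 4·44 − 2·24 = -8
Policy A (J := 69):
  W = 44
  J = 69
  R = 216 − 4·44 − 2·69 = -98
Change in R: -98 − (-8) = -90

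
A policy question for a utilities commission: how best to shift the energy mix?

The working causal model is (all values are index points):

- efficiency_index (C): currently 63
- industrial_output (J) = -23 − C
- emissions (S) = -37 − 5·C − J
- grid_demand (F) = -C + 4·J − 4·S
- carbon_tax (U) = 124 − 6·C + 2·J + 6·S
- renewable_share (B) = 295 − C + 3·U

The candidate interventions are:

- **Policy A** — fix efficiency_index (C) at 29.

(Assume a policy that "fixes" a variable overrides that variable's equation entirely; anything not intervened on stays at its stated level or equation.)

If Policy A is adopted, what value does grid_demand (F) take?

283

Policy A (C := 29):
  C = 29
  J = -23 − 29 = -52
  S = -37 − 5·29 − (-52) = -130
  F = 0 − 29 + 4·(-52) − 4·(-130) = 283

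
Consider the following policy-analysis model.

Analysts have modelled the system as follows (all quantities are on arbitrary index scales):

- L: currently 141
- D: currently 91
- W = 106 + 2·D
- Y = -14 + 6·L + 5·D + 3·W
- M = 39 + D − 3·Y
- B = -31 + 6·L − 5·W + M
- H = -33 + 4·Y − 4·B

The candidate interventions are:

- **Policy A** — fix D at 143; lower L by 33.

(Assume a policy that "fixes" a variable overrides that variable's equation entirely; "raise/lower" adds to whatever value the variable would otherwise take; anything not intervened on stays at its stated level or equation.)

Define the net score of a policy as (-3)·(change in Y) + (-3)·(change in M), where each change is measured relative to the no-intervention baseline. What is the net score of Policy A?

Baseline:
  L = 141
  D = 91
  W = 106 + 2·91 = 288
  Y = -14 + 6·141 + 5·91 + 3·288 = 2151
  M = 39 + 91 − 3·2151 = -6323
Policy A (D := 143, L − 33):
  L = 141 − 33 = 108
  D = 143
  W = 106 + 2·143 = 392
  Y = -14 + 6·108 + 5·143 + 3·392 = 2525
  M = 39 + 143 − 3·2525 = -7393
ΔY = 2525 − 2151 = 374; ΔM = -7393 − (-6323) = -1070
Score = (-3)·374 + (-3)·(-1070) = 2088

2088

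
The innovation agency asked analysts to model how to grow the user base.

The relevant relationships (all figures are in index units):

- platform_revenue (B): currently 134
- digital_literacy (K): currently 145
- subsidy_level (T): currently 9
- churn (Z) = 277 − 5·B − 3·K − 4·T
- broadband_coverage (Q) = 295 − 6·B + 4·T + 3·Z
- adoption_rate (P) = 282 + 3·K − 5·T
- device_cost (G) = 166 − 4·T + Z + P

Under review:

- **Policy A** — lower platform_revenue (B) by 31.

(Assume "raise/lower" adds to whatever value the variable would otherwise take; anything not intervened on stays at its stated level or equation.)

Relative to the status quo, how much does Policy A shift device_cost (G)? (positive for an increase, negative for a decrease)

155

Baseline:
  B = 134
  K = 145
  T = 9
  Z = 277 − 5·134 − 3·145 − 4·9 = -864
  P = 282 + 3·145 − 5·9 = 672
  G = 166 − 4·9 + (-864) + 672 = -62
Policy A (B − 31):
  B = 134 − 31 = 103
  K = 145
  T = 9
  Z = 277 − 5·103 − 3·145 − 4·9 = -709
  P = 282 + 3·145 − 5·9 = 672
  G = 166 − 4·9 + (-709) + 672 = 93
Change in G: 93 − (-62) = 155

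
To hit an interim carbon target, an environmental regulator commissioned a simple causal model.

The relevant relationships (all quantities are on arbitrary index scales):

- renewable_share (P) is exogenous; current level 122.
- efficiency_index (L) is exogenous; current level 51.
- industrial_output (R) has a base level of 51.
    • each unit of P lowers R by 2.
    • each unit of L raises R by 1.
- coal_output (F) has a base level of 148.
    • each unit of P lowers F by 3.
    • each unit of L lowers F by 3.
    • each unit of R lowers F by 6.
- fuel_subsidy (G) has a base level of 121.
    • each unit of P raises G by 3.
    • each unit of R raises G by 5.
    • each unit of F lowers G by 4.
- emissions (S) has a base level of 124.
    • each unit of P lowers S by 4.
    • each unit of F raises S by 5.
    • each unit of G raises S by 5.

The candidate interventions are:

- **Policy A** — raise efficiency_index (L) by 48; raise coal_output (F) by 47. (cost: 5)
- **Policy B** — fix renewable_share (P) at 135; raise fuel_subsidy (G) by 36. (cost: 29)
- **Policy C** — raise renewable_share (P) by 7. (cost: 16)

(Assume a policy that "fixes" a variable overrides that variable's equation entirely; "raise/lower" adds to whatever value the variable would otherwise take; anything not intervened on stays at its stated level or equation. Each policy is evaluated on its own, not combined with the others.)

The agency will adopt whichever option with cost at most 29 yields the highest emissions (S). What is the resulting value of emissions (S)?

Policy A (L + 48, F + 47):
  P = 122
  L = 51 + 48 = 99
  R = 51 − 2·122 + 99 = -94
  F = 148 − 3·122 − 3·99 − 6·(-94) (+47 from intervention) = 96
  G = 121 + 3·122 + 5·(-94) − 4·96 = -367
  S = 124 − 4·122 + 5·96 + 5·(-367) = -1719
Policy B (P := 135, G + 36):
  P = 135
  L = 51
  R = 51 − 2·135 + 51 = -168
  F = 148 − 3·135 − 3·51 − 6·(-168) = 598
  G = 121 + 3·135 + 5·(-168) − 4·598 (+36 from intervention) = -2670
  S = 124 − 4·135 + 5·598 + 5·(-2670) = -10776
Policy C (P + 7):
  P = 122 + 7 = 129
  L = 51
  R = 51 − 2·129 + 51 = -156
  F = 148 − 3·129 − 3·51 − 6·(-156) = 544
  G = 121 + 3·129 + 5·(-156) − 4·544 = -2448
  S = 124 − 4·129 + 5·544 + 5·(-2448) = -9912
Comparing — Policy A: S=-1719, Policy B: S=-10776, Policy C: S=-9912. Highest is -1719 (Policy A).

-1719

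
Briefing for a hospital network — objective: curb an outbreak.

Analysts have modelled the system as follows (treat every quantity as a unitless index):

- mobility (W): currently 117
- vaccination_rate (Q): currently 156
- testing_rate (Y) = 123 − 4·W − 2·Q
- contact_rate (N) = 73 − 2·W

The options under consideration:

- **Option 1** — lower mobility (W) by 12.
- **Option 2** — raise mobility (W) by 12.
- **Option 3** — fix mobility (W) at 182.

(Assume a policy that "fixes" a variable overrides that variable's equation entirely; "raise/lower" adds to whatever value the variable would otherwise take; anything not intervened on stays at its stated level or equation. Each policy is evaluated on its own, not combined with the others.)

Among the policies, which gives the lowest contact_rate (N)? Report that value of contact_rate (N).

Option 1 (W − 12):
  W = 117 − 12 = 105
  N = 73 − 2·105 = -137
Option 2 (W + 12):
  W = 117 + 12 = 129
  N = 73 − 2·129 = -185
Option 3 (W := 182):
  W = 182
  N = 73 − 2·182 = -291
Comparing — Option 1: N=-137, Option 2: N=-185, Option 3: N=-291. Lowest is -291 (Option 3).

-291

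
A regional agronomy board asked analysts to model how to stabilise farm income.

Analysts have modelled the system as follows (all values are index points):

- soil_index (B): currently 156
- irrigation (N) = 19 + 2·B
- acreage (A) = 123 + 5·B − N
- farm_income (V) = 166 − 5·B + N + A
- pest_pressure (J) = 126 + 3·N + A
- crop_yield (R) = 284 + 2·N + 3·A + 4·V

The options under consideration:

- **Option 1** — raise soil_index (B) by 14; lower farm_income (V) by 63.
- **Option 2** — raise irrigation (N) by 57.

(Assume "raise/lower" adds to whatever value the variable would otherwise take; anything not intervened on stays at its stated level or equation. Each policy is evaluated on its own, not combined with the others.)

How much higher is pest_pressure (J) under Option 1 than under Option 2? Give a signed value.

Option 1 (B + 14, V − 63):
  B = 156 + 14 = 170
  N = 19 + 2·170 = 359
  A = 123 + 5·170 − 359 = 614
  J = 126 + 3·359 + 614 = 1817
Option 2 (N + 57):
  B = 156
  N = 19 + 2·156 (+57 from intervention) = 388
  A = 123 + 5·156 − 388 = 515
  J = 126 + 3·388 + 515 = 1805
J: 1817 − 1805 = 12

12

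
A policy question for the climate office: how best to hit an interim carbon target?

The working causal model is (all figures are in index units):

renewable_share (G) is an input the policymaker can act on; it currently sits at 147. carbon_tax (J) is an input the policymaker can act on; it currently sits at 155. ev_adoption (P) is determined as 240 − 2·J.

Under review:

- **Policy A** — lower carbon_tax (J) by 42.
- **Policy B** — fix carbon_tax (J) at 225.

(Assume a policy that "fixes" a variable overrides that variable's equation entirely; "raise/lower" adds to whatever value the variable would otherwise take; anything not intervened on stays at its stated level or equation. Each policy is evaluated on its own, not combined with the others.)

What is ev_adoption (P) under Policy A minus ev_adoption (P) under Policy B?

224

Policy A (J − 42):
  J = 155 − 42 = 113
  P = 240 − 2·113 = 14
Policy B (J := 225):
  J = 225
  P = 240 − 2·225 = -210
P: 14 − (-210) = 224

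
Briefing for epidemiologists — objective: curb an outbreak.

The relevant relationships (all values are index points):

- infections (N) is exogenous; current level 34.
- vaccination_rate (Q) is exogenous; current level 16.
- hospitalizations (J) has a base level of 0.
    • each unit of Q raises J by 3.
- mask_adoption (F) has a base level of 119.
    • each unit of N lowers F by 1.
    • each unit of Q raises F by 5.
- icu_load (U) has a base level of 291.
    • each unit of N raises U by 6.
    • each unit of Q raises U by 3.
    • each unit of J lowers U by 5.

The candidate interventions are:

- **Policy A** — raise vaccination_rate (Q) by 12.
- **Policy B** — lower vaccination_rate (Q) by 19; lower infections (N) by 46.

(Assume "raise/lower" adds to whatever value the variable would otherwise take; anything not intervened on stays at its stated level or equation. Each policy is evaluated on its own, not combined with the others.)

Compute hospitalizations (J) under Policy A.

Policy A (Q + 12):
  Q = 16 + 12 = 28
  J = 0 + 3·28 = 84

84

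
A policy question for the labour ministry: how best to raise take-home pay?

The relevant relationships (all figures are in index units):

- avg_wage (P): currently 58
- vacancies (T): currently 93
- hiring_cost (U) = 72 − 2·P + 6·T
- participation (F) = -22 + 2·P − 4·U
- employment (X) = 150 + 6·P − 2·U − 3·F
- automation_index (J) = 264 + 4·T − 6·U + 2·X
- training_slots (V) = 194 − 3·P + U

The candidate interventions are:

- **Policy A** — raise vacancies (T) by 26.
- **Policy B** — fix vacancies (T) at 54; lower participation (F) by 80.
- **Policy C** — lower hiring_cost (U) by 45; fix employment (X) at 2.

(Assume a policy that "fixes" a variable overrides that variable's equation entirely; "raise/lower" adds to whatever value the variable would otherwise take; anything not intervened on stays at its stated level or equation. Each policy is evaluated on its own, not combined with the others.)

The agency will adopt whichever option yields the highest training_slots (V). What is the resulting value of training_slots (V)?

Policy A (T + 26):
  P = 58
  T = 93 + 26 = 119
  U = 72 − 2·58 + 6·119 = 670
  V = 194 − 3·58 + 670 = 690
Policy B (T := 54, F − 80):
  P = 58
  T = 54
  U = 72 − 2·58 + 6·54 = 280
  V = 194 − 3·58 + 280 = 300
Policy C (U − 45, X := 2):
  P = 58
  T = 93
  U = 72 − 2·58 + 6·93 (−45 from intervention) = 469
  V = 194 − 3·58 + 469 = 489
Comparing — Policy A: V=690, Policy B: V=300, Policy C: V=489. Highest is 690 (Policy A).

690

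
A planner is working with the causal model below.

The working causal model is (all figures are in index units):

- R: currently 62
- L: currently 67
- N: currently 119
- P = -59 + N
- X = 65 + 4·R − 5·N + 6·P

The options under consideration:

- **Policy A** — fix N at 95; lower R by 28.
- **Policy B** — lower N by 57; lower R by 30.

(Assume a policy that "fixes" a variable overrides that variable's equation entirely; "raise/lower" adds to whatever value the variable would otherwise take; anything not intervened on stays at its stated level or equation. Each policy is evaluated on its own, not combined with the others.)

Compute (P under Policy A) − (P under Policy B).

33

Policy A (N := 95, R − 28):
  N = 95
  P = -59 + 95 = 36
Policy B (N − 57, R − 30):
  N = 119 − 57 = 62
  P = -59 + 62 = 3
P: 36 − 3 = 33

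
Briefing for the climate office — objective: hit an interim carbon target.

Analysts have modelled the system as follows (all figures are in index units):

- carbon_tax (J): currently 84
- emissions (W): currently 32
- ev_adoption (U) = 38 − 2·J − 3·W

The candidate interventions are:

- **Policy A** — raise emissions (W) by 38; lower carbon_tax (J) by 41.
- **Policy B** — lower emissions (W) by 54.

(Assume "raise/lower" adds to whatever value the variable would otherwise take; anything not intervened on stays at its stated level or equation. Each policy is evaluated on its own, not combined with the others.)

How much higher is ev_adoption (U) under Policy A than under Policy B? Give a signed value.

-194

Policy A (W + 38, J − 41):
  J = 84 − 41 = 43
  W = 32 + 38 = 70
  U = 38 − 2·43 − 3·70 = -258
Policy B (W − 54):
  J = 84
  W = 32 − 54 = -22
  U = 38 − 2·84 − 3·(-22) = -64
U: -258 − (-64) = -194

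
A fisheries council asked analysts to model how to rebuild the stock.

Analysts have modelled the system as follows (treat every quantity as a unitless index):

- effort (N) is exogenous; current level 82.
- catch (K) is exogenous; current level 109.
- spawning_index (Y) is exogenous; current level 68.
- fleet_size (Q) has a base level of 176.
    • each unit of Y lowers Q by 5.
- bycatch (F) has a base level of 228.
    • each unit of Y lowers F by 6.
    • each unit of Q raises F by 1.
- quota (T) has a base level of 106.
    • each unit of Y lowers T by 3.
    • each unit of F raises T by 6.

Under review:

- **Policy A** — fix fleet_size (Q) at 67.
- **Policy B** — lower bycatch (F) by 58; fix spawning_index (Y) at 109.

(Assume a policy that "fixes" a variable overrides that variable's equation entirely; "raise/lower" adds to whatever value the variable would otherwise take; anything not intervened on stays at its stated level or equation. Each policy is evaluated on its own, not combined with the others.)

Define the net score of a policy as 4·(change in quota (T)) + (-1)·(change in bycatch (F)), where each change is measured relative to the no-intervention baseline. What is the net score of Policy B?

Baseline:
  Y = 68
  Q = 176 − 5·68 = -164
  F = 228 − 6·68 + (-164) = -344
  T = 106 − 3·68 + 6·(-344) = -2162
Policy B (F − 58, Y := 109):
  Y = 109
  Q = 176 − 5·109 = -369
  F = 228 − 6·109 + (-369) (−58 from intervention) = -853
  T = 106 − 3·109 + 6·(-853) = -5339
ΔT = -5339 − (-2162) = -3177; ΔF = -853 − (-344) = -509
Score = 4·(-3177) + (-1)·(-509) = -12199

-12199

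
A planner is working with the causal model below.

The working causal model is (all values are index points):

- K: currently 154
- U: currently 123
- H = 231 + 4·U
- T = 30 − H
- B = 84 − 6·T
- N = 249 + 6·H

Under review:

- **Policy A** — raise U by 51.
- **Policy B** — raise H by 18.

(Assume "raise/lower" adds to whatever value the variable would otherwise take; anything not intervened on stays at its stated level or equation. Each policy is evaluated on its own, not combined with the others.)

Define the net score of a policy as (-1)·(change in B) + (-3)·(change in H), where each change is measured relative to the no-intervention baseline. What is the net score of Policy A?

-1836

Baseline:
  U = 123
  H = 231 + 4·123 = 723
  T = 30 − 723 = -693
  B = 84 − 6·(-693) = 4242
Policy A (U + 51):
  U = 123 + 51 = 174
  H = 231 + 4·174 = 927
  T = 30 − 927 = -897
  B = 84 − 6·(-897) = 5466
ΔB = 5466 − 4242 = 1224; ΔH = 927 − 723 = 204
Score = (-1)·1224 + (-3)·204 = -1836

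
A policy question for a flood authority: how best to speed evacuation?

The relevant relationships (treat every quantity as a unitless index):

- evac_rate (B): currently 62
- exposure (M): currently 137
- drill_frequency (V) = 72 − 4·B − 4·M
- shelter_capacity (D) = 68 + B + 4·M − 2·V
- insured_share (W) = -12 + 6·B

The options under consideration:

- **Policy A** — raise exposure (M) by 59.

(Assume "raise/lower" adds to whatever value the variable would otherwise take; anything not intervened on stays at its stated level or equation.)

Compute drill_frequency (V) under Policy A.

-960

Policy A (M + 59):
  B = 62
  M = 137 + 59 = 196
  V = 72 − 4·62 − 4·196 = -960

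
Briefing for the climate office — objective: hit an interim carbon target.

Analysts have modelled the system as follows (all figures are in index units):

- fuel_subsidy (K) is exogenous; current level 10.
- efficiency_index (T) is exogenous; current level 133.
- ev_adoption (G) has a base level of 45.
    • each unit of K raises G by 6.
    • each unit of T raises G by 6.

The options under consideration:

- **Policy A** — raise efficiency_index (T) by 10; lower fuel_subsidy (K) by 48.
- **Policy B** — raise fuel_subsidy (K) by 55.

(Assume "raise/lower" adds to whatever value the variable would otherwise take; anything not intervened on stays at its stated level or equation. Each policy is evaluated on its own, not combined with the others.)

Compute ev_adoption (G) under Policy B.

1233

Policy B (K + 55):
  K = 10 + 55 = 65
  T = 133
  G = 45 + 6·65 + 6·133 = 1233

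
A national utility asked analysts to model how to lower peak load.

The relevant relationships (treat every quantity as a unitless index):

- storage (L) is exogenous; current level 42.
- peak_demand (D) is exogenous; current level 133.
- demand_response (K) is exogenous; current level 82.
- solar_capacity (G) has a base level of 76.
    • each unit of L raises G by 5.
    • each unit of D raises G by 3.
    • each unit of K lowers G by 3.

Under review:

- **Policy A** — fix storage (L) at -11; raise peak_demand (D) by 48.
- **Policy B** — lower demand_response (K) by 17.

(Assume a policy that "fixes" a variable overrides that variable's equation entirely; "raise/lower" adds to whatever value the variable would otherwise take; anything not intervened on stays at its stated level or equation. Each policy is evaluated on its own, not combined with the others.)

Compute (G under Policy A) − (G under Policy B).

Policy A (L := -11, D + 48):
  L = -11
  D = 133 + 48 = 181
  K = 82
  G = 76 + 5·(-11) + 3·181 − 3·82 = 318
Policy B (K − 17):
  L = 42
  D = 133
  K = 82 − 17 = 65
  G = 76 + 5·42 + 3·133 − 3·65 = 490
G: 318 − 490 = -172

-172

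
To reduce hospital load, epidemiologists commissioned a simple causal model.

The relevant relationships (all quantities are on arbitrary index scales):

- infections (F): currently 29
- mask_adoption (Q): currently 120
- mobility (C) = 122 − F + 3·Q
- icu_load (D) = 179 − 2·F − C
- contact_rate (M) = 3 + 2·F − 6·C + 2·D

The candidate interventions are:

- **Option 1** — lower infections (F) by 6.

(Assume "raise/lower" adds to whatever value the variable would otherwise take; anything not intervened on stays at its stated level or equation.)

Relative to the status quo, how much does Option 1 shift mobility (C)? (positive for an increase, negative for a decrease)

Baseline:
  F = 29
  Q = 120
  C = 122 − 29 + 3·120 = 453
Option 1 (F − 6):
  F = 29 − 6 = 23
  Q = 120
  C = 122 − 23 + 3·120 = 459
Change in C: 459 − 453 = 6

6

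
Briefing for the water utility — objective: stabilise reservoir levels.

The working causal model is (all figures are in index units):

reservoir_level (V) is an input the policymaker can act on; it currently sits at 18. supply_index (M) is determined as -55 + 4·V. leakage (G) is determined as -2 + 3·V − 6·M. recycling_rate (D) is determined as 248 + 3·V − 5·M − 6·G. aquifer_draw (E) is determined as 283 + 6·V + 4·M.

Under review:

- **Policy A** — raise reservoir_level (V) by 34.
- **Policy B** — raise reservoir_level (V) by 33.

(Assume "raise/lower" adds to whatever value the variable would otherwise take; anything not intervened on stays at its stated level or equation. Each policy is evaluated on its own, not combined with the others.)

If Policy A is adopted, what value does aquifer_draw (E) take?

1207

Policy A (V + 34):
  V = 18 + 34 = 52
  M = -55 + 4·52 = 153
  E = 283 + 6·52 + 4·153 = 1207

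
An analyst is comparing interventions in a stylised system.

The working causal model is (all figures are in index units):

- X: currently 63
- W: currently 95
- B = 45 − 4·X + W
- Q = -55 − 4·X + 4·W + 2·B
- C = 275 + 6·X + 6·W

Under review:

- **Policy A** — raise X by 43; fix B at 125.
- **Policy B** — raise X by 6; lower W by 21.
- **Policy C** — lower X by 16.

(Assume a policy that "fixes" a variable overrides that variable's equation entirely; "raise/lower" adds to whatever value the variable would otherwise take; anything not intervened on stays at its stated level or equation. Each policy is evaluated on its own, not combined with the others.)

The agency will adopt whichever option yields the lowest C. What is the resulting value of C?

Policy A (X + 43, B := 125):
  X = 63 + 43 = 106
  W = 95
  C = 275 + 6·106 + 6·95 = 1481
Policy B (X + 6, W − 21):
  X = 63 + 6 = 69
  W = 95 − 21 = 74
  C = 275 + 6·69 + 6·74 = 1133
Policy C (X − 16):
  X = 63 − 16 = 47
  W = 95
  C = 275 + 6·47 + 6·95 = 1127
Comparing — Policy A: C=1481, Policy B: C=1133, Policy C: C=1127. Lowest is 1127 (Policy C).

1127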